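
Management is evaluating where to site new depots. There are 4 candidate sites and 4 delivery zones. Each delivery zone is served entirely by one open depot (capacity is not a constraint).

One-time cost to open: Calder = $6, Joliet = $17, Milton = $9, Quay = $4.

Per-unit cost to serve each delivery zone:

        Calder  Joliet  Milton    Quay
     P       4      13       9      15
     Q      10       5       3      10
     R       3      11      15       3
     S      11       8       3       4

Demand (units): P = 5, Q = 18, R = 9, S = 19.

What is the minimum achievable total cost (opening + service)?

For any fixed open set, each delivery zone goes to its cheapest open site; total = fixed + service.
{Calder, Milton}: P→Calder 4·5=20, Q→Milton 3·18=54, R→Calder 3·9=27, S→Milton 3·19=57. Service 158; fixed 15; total 173.
{Calder, Milton, Quay}: P→Calder 4·5=20, Q→Milton 3·18=54, R→Calder 3·9=27, S→Milton 3·19=57. Service 158; fixed 19; total 177.
{Calder, Joliet, Milton}: P→Calder 4·5=20, Q→Milton 3·18=54, R→Calder 3·9=27, S→Milton 3·19=57. Service 158; fixed 32; total 190.
{Calder, Joliet, Milton, Quay}: P→Calder 4·5=20, Q→Milton 3·18=54, R→Calder 3·9=27, S→Milton 3·19=57. Service 158; fixed 36; total 194.
No other subset beats 173.

Minimum total cost: 173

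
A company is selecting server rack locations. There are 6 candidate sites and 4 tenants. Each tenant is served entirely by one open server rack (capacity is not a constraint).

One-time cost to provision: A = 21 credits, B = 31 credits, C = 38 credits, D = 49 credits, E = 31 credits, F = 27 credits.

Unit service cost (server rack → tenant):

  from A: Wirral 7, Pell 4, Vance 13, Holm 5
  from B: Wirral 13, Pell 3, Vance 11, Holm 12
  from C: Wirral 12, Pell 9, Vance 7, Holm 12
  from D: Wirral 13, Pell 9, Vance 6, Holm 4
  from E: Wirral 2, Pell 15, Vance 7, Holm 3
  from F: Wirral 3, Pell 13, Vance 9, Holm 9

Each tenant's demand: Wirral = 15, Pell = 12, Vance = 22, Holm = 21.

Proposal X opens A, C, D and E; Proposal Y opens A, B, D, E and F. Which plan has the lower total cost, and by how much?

Proposal X: {A, C, D, E}: Wirral→E 2·15=30, Pell→A 4·12=48, Vance→D 6·22=132, Holm→E 3·21=63. Service 273; fixed 139; total 412.
Proposal Y: {A, B, D, E, F}: Wirral→E 2·15=30, Pell→B 3·12=36, Vance→D 6·22=132, Holm→E 3·21=63. Service 261; fixed 159; total 420.
Difference: |412 − 420| = 8.

Proposal X is cheaper by 8.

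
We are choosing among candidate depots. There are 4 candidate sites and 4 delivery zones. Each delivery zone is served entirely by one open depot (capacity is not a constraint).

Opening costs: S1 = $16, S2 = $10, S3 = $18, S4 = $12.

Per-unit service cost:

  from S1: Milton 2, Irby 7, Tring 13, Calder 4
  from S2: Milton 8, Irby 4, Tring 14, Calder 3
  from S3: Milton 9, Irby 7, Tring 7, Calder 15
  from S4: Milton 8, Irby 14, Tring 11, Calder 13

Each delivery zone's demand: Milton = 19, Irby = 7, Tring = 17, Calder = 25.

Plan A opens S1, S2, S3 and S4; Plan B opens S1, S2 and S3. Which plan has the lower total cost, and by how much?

Plan B is cheaper by 12.

Plan A: {S1, S2, S3, S4}: Milton→S1 2·19=38, Irby→S2 4·7=28, Tring→S3 7·17=119, Calder→S2 3·25=75. Service 260; fixed 56; total 316.
Plan B: {S1, S2, S3}: Milton→S1 2·19=38, Irby→S2 4·7=28, Tring→S3 7·17=119, Calder→S2 3·25=75. Service 260; fixed 44; total 304.
Difference: |316 − 304| = 12.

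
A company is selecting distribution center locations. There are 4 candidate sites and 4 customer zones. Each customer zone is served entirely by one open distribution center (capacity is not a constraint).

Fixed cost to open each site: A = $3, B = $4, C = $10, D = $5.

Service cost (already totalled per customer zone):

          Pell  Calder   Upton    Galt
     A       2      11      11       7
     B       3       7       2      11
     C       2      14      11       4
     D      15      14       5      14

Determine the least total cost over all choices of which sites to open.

For any fixed open set, each customer zone goes to its cheapest open site; total = fixed + service.
{A, B}: Pell→A 2, Calder→B 7, Upton→B 2, Galt→A 7. Service 18; fixed 7; total 25.
{B}: Pell→B 3, Calder→B 7, Upton→B 2, Galt→B 11. Service 23; fixed 4; total 27.
{B, C}: service 15 + fixed 14 = 29
{A, B, C, D}: service 15 + fixed 22 = 37
No other subset beats 25.

Minimum total cost: 25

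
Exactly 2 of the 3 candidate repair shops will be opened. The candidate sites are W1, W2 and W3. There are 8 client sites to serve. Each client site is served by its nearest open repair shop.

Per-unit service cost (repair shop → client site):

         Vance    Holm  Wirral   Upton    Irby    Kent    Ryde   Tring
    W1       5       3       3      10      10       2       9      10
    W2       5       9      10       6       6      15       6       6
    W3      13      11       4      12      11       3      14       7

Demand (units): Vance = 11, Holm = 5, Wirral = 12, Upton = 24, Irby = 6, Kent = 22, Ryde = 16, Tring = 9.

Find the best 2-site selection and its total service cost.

With exactly 2 open, each client site uses its cheapest among the chosen.
{W1, W2}: Vance→W1 5·11=55, Holm→W1 3·5=15, Wirral→W1 3·12=36, Upton→W2 6·24=144, Irby→W2 6·6=36, Kent→W1 2·22=44, Ryde→W2 6·16=96, Tring→W2 6·9=54. Service cost 480.
{W2, W3}: service cost 544
{W1, W3}: service cost 657
Among all 3 size-2 choices, {W1, W2} is lowest.

Choose W1 and W2; total service cost 480.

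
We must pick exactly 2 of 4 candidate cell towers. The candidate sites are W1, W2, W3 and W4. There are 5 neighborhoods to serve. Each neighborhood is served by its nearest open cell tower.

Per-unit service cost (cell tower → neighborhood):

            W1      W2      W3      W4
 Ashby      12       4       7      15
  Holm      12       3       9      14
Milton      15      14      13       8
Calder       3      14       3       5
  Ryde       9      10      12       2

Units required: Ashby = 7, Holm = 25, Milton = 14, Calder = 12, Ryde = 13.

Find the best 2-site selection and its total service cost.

Choose W2 and W4; total service cost 301.

With exactly 2 open, each neighborhood uses its cheapest among the chosen.
{W2, W4}: Ashby→W2 4·7=28, Holm→W2 3·25=75, Milton→W4 8·14=112, Calder→W4 5·12=60, Ryde→W4 2·13=26. Service cost 301.
{W3, W4}: service cost 448
{W2, W3}: service cost 451
Among all 6 size-2 choices, {W2, W4} is lowest.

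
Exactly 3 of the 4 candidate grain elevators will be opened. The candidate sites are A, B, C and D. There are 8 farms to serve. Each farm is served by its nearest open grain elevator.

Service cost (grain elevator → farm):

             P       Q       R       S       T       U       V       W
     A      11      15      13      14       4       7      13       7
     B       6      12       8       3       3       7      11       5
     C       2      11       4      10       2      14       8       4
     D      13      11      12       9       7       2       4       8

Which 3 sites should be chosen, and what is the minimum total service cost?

With exactly 3 open, each farm uses its cheapest among the chosen.
{B, C, D}: P→C 2, Q→C 11, R→C 4, S→B 3, T→C 2, U→D 2, V→D 4, W→C 4. Service cost 32.
{A, C, D}: service cost 38
{A, B, C}: service cost 41
Among all 4 size-3 choices, {B, C, D} is lowest.

Choose B, C and D; total service cost 32.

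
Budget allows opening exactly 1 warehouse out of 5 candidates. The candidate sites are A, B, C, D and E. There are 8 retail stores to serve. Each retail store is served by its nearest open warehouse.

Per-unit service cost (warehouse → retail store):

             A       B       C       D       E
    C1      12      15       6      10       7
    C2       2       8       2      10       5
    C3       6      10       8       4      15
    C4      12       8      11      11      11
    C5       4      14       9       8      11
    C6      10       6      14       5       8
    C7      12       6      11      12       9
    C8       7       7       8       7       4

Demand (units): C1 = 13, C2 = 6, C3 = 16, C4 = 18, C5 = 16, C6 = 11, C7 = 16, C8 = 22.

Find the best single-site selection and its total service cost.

With exactly 1 open, each retail store uses its cheapest among the chosen.
{D}: C1→D 10·13=130, C2→D 10·6=60, C3→D 4·16=64, C4→D 11·18=198, C5→D 8·16=128, C6→D 5·11=55, C7→D 12·16=192, C8→D 7·22=154. Service cost 981.
{A}: service cost 1000
{E}: service cost 1055
Among all 5 size-1 choices, {D} is lowest.

Choose D only; total service cost 981.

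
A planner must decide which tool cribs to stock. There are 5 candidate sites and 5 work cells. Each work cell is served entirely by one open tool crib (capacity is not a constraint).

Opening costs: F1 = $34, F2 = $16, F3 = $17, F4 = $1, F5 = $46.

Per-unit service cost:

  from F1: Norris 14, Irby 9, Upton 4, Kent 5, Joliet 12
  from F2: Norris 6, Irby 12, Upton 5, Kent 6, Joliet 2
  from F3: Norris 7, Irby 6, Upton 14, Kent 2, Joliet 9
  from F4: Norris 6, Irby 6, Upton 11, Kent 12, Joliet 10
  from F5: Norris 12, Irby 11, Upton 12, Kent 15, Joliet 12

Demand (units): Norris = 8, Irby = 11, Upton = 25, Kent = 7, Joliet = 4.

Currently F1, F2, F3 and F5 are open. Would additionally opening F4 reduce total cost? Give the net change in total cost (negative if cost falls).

Current service cost with {F1, F2, F3, F5}: 236.
Adding F4: each work cell re-picks its cheapest; new service cost 236, saving 0.
Extra fixed cost: 1. Net change = 1 − 0 = 1.
(Totals: 349 → 350.)

No — net change +1 (cost rises by 1).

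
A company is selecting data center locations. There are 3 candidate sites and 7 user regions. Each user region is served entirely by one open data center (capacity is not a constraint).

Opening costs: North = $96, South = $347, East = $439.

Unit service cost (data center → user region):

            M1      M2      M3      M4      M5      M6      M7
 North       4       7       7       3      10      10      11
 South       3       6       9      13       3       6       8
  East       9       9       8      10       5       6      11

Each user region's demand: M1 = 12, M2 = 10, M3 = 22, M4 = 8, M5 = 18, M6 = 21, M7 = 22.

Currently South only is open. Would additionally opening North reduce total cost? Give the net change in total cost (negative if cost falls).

Current service cost with {South}: 754.
Adding North: each user region re-picks its cheapest; new service cost 630, saving 124.
Extra fixed cost: 96. Net change = 96 − 124 = -28.
(Totals: 1101 → 1073.)

Yes — net change −28 (cost falls by 28).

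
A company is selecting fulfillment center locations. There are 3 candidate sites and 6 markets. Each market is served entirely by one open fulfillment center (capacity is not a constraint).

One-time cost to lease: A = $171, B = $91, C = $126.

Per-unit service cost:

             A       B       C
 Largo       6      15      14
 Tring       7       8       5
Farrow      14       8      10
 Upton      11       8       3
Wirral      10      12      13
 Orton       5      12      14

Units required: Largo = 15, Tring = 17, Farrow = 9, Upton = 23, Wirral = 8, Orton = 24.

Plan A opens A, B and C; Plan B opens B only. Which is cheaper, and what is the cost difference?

Plan A: {A, B, C}: Largo→A 6·15=90, Tring→C 5·17=85, Farrow→B 8·9=72, Upton→C 3·23=69, Wirral→A 10·8=80, Orton→A 5·24=120. Service 516; fixed 388; total 904.
Plan B: {B}: Largo→B 15·15=225, Tring→B 8·17=136, Farrow→B 8·9=72, Upton→B 8·23=184, Wirral→B 12·8=96, Orton→B 12·24=288. Service 1001; fixed 91; total 1092.
Difference: |904 − 1092| = 188.

Plan A is cheaper by 188.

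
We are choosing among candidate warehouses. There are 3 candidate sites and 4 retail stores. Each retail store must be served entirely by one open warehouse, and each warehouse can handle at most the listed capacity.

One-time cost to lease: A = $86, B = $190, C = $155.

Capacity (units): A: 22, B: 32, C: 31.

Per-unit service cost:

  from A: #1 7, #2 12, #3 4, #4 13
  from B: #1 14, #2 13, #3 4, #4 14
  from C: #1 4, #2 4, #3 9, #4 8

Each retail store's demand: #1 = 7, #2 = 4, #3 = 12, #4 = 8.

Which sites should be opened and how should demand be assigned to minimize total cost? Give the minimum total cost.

Open {C}: #1→C 4·7=28, #2→C 4·4=16, #3→C 9·12=108, #4→C 8·8=64.
Loads: C carries 31/31. Service 216; fixed 155; total 371.
Next best feasible plan costs 397.

Minimum total cost: 371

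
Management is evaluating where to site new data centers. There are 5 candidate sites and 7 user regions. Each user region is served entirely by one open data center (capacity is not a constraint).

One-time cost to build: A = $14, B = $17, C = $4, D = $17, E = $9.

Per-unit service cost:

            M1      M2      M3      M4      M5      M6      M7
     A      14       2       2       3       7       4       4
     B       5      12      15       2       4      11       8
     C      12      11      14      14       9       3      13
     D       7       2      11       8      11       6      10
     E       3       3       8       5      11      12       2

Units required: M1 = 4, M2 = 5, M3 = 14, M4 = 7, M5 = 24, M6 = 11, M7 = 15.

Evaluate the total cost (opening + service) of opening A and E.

Total cost: 336

Each user region is assigned to its cheapest site among the open ones.
{A, E}: M1→E 3·4=12, M2→A 2·5=10, M3→A 2·14=28, M4→A 3·7=21, M5→A 7·24=168, M6→A 4·11=44, M7→E 2·15=30. Service 313; fixed 23; total 336.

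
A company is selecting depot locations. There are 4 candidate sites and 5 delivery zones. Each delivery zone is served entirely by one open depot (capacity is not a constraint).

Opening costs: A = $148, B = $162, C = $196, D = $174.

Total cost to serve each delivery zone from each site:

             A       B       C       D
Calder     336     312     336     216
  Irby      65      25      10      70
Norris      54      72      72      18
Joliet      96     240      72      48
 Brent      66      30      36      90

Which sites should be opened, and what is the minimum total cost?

Open D only; minimum total cost 616.

For any fixed open set, each delivery zone goes to its cheapest open site; total = fixed + service.
{D}: Calder→D 216, Irby→D 70, Norris→D 18, Joliet→D 48, Brent→D 90. Service 442; fixed 174; total 616.
{B, D}: Calder→D 216, Irby→B 25, Norris→D 18, Joliet→D 48, Brent→B 30. Service 337; fixed 336; total 673.
{C, D}: Calder→D 216, Irby→C 10, Norris→D 18, Joliet→D 48, Brent→C 36. Service 328; fixed 370; total 698.
{A, B, C, D}: Calder→D 216, Irby→C 10, Norris→D 18, Joliet→D 48, Brent→B 30. Service 322; fixed 680; total 1002.
(All 15 nonempty subsets were checked; D only is lowest.)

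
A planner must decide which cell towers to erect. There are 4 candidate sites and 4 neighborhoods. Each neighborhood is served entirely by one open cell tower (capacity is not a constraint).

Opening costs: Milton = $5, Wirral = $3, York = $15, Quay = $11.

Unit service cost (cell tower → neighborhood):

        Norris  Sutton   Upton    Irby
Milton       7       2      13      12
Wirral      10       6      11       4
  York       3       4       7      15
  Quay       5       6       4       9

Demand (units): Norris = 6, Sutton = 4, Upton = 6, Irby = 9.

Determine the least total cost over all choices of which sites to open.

For any fixed open set, each neighborhood goes to its cheapest open site; total = fixed + service.
{Milton, Wirral, Quay}: Norris→Quay 5·6=30, Sutton→Milton 2·4=8, Upton→Quay 4·6=24, Irby→Wirral 4·9=36. Service 98; fixed 19; total 117.
{Milton, Wirral, York, Quay}: Norris→York 3·6=18, Sutton→Milton 2·4=8, Upton→Quay 4·6=24, Irby→Wirral 4·9=36. Service 86; fixed 34; total 120.
{Wirral, York, Quay}: service 94 + fixed 29 = 123
{Wirral}: service 186 + fixed 3 = 189
No other subset beats 117.

Minimum total cost: 117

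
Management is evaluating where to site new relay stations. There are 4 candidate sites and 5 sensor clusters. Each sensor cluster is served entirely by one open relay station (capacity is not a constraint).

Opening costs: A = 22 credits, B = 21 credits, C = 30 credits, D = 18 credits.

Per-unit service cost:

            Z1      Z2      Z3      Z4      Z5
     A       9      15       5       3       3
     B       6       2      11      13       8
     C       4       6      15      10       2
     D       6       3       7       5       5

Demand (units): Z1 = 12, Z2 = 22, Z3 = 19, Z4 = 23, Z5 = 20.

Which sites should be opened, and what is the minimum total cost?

Open A, B and C; minimum total cost 369.

For any fixed open set, each sensor cluster goes to its cheapest open site; total = fixed + service.
{A, B, C}: Z1→C 4·12=48, Z2→B 2·22=44, Z3→A 5·19=95, Z4→A 3·23=69, Z5→C 2·20=40. Service 296; fixed 73; total 369.
{A, B}: service 340 + fixed 43 = 383
{A, B, C, D}: service 296 + fixed 91 = 387
{D}: service 486 + fixed 18 = 504
No other subset beats 369.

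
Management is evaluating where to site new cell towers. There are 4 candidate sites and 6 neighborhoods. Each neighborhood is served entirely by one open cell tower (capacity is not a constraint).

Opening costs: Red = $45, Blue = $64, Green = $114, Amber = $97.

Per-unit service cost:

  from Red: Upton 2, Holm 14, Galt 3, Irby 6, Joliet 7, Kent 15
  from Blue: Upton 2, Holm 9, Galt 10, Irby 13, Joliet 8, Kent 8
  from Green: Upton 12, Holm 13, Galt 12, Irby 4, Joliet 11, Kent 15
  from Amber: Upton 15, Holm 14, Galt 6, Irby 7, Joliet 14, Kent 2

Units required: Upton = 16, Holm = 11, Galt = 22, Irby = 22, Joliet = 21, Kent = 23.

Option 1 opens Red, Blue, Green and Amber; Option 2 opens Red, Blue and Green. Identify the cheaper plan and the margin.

Option 1: {Red, Blue, Green, Amber}: Upton→Red 2·16=32, Holm→Blue 9·11=99, Galt→Red 3·22=66, Irby→Green 4·22=88, Joliet→Red 7·21=147, Kent→Amber 2·23=46. Service 478; fixed 320; total 798.
Option 2: {Red, Blue, Green}: Upton→Red 2·16=32, Holm→Blue 9·11=99, Galt→Red 3·22=66, Irby→Green 4·22=88, Joliet→Red 7·21=147, Kent→Blue 8·23=184. Service 616; fixed 223; total 839.
Difference: |798 − 839| = 41.

Option 1 is cheaper by 41.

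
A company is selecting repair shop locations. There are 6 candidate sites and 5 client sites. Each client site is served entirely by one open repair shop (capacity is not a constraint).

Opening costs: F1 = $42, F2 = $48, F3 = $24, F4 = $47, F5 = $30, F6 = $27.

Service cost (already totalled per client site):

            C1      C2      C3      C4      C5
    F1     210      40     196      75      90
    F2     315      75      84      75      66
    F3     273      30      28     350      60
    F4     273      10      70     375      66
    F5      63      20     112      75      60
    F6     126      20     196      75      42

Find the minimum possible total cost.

Minimum total cost: 300

For any fixed open set, each client site goes to its cheapest open site; total = fixed + service.
{F3, F5}: C1→F5 63, C2→F5 20, C3→F3 28, C4→F5 75, C5→F3 60. Service 246; fixed 54; total 300.
{F3, F5, F6}: C1→F5 63, C2→F5 20, C3→F3 28, C4→F5 75, C5→F6 42. Service 228; fixed 81; total 309.
{F3, F4, F5}: C1→F5 63, C2→F4 10, C3→F3 28, C4→F5 75, C5→F3 60. Service 236; fixed 101; total 337.
{F1, F2, F3, F4, F5, F6}: service 218 + fixed 218 = 436
No other subset beats 300.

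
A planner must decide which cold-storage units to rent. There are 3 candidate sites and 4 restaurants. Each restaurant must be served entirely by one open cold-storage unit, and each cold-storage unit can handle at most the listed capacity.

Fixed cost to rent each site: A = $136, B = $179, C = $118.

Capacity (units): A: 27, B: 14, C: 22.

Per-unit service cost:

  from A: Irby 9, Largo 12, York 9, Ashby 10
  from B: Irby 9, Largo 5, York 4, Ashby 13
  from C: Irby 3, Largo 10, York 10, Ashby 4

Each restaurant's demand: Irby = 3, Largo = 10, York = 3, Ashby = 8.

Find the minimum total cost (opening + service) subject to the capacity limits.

Open {A}: Irby→A 9·3=27, Largo→A 12·10=120, York→A 9·3=27, Ashby→A 10·8=80.
Loads: A carries 24/27. Service 254; fixed 136; total 390.
Next best feasible plan costs 400.

Minimum total cost: 390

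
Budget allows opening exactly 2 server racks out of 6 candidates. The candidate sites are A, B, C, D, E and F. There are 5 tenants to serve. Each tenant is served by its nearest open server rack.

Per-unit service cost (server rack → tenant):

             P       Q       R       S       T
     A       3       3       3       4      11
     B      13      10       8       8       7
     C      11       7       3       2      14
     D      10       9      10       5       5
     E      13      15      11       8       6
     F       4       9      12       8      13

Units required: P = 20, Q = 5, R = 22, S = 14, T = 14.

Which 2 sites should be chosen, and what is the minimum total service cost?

Choose A and D; total service cost 267.

With exactly 2 open, each tenant uses its cheapest among the chosen.
{A, D}: P→A 3·20=60, Q→A 3·5=15, R→A 3·22=66, S→A 4·14=56, T→D 5·14=70. Service cost 267.
{A, E}: service cost 281
{A, B}: service cost 295
Among all 15 size-2 choices, {A, D} is lowest.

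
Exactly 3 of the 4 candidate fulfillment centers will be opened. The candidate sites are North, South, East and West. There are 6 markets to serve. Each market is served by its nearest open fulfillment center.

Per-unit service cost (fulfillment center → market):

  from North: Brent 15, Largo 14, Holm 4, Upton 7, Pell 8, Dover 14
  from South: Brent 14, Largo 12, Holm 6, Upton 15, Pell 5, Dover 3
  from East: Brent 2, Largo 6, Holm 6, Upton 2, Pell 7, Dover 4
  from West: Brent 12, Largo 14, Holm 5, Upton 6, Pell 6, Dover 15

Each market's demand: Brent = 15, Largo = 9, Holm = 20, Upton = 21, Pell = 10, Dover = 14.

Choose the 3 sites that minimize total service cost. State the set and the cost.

Choose North, South and East; total service cost 298.

With exactly 3 open, each market uses its cheapest among the chosen.
{North, South, East}: Brent→East 2·15=30, Largo→East 6·9=54, Holm→North 4·20=80, Upton→East 2·21=42, Pell→South 5·10=50, Dover→South 3·14=42. Service cost 298.
{South, East, West}: service cost 318
{North, East, West}: service cost 322
Among all 4 size-3 choices, {North, South, East} is lowest.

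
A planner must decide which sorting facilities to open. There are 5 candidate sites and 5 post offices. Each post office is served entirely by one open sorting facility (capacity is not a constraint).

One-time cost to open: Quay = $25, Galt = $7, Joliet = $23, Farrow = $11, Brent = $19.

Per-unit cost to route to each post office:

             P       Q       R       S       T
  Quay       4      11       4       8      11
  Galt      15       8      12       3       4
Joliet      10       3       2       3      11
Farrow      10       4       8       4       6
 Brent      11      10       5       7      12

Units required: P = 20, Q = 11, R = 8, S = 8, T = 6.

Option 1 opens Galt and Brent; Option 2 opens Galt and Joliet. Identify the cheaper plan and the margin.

Option 1: {Galt, Brent}: P→Brent 11·20=220, Q→Galt 8·11=88, R→Brent 5·8=40, S→Galt 3·8=24, T→Galt 4·6=24. Service 396; fixed 26; total 422.
Option 2: {Galt, Joliet}: P→Joliet 10·20=200, Q→Joliet 3·11=33, R→Joliet 2·8=16, S→Galt 3·8=24, T→Galt 4·6=24. Service 297; fixed 30; total 327.
Difference: |422 − 327| = 95.

Option 2 is cheaper by 95.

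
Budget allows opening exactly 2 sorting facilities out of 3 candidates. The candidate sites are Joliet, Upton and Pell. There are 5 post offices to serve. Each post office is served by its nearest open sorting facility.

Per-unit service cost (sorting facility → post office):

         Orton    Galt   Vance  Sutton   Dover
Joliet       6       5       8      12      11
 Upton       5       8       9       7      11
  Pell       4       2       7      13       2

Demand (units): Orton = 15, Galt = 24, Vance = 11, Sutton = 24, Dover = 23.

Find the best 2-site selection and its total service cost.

Choose Upton and Pell; total service cost 399.

With exactly 2 open, each post office uses its cheapest among the chosen.
{Upton, Pell}: Orton→Pell 4·15=60, Galt→Pell 2·24=48, Vance→Pell 7·11=77, Sutton→Upton 7·24=168, Dover→Pell 2·23=46. Service cost 399.
{Joliet, Pell}: service cost 519
{Joliet, Upton}: service cost 704
Among all 3 size-2 choices, {Upton, Pell} is lowest.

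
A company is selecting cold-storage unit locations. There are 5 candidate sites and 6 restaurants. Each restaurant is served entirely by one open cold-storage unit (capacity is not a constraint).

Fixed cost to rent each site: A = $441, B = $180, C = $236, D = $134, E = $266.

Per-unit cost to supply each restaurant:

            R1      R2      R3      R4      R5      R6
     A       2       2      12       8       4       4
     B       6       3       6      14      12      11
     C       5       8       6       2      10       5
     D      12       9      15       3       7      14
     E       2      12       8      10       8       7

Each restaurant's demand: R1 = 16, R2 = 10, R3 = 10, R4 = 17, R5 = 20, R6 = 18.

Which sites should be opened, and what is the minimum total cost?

Open C only; minimum total cost 780.

For any fixed open set, each restaurant goes to its cheapest open site; total = fixed + service.
{C}: R1→C 5·16=80, R2→C 8·10=80, R3→C 6·10=60, R4→C 2·17=34, R5→C 10·20=200, R6→C 5·18=90. Service 544; fixed 236; total 780.
{C, D}: service 484 + fixed 370 = 854
{B, D}: service 575 + fixed 314 = 889
{A, B, C, D, E}: R1→A 2·16=32, R2→A 2·10=20, R3→B 6·10=60, R4→C 2·17=34, R5→A 4·20=80, R6→A 4·18=72. Service 298; fixed 1257; total 1555.
No other subset beats 780.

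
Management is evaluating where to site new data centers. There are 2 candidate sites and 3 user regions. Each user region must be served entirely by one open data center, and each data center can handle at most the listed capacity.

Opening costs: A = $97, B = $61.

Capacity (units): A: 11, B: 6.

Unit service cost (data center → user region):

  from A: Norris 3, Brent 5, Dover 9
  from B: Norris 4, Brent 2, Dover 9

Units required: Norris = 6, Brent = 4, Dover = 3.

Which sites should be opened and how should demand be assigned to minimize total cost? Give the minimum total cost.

Open {A, B}: Norris→A 3·6=18, Brent→B 2·4=8, Dover→A 9·3=27.
Loads: A carries 9/11, B carries 4/6. Service 53; fixed 158; total 211.
Next best feasible plan costs 223.

Minimum total cost: 211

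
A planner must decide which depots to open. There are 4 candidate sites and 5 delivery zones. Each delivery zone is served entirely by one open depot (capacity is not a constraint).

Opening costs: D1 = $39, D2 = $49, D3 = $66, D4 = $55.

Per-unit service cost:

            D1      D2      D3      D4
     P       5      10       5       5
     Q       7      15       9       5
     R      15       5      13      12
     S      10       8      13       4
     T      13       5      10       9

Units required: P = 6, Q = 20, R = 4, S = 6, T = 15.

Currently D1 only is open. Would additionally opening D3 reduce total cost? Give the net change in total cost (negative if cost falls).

No — net change +13 (cost rises by 13).

Current service cost with {D1}: 485.
Adding D3: each delivery zone re-picks its cheapest; new service cost 432, saving 53.
Extra fixed cost: 66. Net change = 66 − 53 = 13.
(Totals: 524 → 537.)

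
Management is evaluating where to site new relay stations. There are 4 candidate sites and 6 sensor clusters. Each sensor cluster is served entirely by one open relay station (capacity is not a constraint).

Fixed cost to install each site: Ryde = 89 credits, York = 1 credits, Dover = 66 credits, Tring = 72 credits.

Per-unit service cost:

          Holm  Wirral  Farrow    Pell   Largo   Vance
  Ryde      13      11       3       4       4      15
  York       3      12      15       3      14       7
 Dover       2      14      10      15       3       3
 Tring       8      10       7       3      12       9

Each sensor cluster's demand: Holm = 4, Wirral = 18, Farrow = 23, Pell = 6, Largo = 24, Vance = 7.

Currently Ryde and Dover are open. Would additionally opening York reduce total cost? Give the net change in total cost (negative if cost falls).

Yes — net change −5 (cost falls by 5).

Current service cost with {Ryde, Dover}: 392.
Adding York: each sensor cluster re-picks its cheapest; new service cost 386, saving 6.
Extra fixed cost: 1. Net change = 1 − 6 = -5.
(Totals: 547 → 542.)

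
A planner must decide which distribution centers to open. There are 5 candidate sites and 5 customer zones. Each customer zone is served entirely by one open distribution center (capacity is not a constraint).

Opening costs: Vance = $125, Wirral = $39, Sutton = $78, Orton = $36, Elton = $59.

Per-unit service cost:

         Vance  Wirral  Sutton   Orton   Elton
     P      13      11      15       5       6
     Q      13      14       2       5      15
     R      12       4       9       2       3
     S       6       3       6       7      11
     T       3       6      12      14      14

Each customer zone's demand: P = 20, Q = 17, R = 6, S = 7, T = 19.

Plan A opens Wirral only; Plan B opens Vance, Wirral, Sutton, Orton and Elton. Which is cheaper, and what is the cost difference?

Plan A: {Wirral}: P→Wirral 11·20=220, Q→Wirral 14·17=238, R→Wirral 4·6=24, S→Wirral 3·7=21, T→Wirral 6·19=114. Service 617; fixed 39; total 656.
Plan B: {Vance, Wirral, Sutton, Orton, Elton}: P→Orton 5·20=100, Q→Sutton 2·17=34, R→Orton 2·6=12, S→Wirral 3·7=21, T→Vance 3·19=57. Service 224; fixed 337; total 561.
Difference: |656 − 561| = 95.

Plan B is cheaper by 95.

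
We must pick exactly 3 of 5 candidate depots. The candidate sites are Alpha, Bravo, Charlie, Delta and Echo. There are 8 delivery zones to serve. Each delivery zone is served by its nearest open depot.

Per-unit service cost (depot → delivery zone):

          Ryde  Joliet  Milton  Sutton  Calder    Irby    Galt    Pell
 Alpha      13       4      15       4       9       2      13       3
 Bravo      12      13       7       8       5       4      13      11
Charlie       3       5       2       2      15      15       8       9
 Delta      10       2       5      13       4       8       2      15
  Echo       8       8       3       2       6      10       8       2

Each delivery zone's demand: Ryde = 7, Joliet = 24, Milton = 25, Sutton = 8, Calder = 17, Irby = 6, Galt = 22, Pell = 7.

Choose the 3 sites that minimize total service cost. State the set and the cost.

Choose Alpha, Charlie and Delta; total service cost 280.

With exactly 3 open, each delivery zone uses its cheapest among the chosen.
{Alpha, Charlie, Delta}: Ryde→Charlie 3·7=21, Joliet→Delta 2·24=48, Milton→Charlie 2·25=50, Sutton→Charlie 2·8=16, Calder→Delta 4·17=68, Irby→Alpha 2·6=12, Galt→Delta 2·22=44, Pell→Alpha 3·7=21. Service cost 280.
{Charlie, Delta, Echo}: service cost 309
{Alpha, Delta, Echo}: service cost 333
Among all 10 size-3 choices, {Alpha, Charlie, Delta} is lowest.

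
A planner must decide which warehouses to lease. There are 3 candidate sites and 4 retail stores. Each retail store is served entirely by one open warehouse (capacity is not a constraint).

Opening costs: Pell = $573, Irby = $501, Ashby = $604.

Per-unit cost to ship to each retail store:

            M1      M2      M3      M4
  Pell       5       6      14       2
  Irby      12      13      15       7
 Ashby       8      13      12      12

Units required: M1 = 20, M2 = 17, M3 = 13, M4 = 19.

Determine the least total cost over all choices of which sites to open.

For any fixed open set, each retail store goes to its cheapest open site; total = fixed + service.
{Pell}: M1→Pell 5·20=100, M2→Pell 6·17=102, M3→Pell 14·13=182, M4→Pell 2·19=38. Service 422; fixed 573; total 995.
{Irby}: service 789 + fixed 501 = 1290
{Ashby}: service 765 + fixed 604 = 1369
{Pell, Irby, Ashby}: service 396 + fixed 1678 = 2074
(All 7 nonempty subsets were checked; Pell only is lowest.)

Minimum total cost: 995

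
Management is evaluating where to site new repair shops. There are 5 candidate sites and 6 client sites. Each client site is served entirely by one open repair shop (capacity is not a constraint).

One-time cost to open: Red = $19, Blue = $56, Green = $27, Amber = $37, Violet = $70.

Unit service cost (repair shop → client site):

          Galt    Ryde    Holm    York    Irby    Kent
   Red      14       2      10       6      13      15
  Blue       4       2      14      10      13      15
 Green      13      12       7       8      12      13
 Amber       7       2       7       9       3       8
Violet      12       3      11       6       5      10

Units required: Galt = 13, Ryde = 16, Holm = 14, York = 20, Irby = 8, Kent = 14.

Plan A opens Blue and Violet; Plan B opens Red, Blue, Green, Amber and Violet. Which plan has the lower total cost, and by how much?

Plan A: {Blue, Violet}: Galt→Blue 4·13=52, Ryde→Blue 2·16=32, Holm→Violet 11·14=154, York→Violet 6·20=120, Irby→Violet 5·8=40, Kent→Violet 10·14=140. Service 538; fixed 126; total 664.
Plan B: {Red, Blue, Green, Amber, Violet}: Galt→Blue 4·13=52, Ryde→Red 2·16=32, Holm→Green 7·14=98, York→Red 6·20=120, Irby→Amber 3·8=24, Kent→Amber 8·14=112. Service 438; fixed 209; total 647.
Difference: |664 − 647| = 17.

Plan B is cheaper by 17.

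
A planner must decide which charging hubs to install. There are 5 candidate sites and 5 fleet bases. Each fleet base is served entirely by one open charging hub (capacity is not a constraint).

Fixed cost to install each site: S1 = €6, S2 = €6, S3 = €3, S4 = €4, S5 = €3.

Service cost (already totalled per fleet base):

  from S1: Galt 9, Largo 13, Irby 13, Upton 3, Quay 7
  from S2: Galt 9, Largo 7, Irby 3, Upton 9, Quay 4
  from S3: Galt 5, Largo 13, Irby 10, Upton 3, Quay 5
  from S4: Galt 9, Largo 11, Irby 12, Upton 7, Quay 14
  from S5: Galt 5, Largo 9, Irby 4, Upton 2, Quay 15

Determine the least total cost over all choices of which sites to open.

Minimum total cost: 30

For any fixed open set, each fleet base goes to its cheapest open site; total = fixed + service.
{S2, S5}: Galt→S5 5, Largo→S2 7, Irby→S2 3, Upton→S5 2, Quay→S2 4. Service 21; fixed 9; total 30.
{S2, S3}: Galt→S3 5, Largo→S2 7, Irby→S2 3, Upton→S3 3, Quay→S2 4. Service 22; fixed 9; total 31.
{S3, S5}: service 25 + fixed 6 = 31
{S1, S2, S3, S4, S5}: Galt→S3 5, Largo→S2 7, Irby→S2 3, Upton→S5 2, Quay→S2 4. Service 21; fixed 22; total 43.
No other subset beats 30.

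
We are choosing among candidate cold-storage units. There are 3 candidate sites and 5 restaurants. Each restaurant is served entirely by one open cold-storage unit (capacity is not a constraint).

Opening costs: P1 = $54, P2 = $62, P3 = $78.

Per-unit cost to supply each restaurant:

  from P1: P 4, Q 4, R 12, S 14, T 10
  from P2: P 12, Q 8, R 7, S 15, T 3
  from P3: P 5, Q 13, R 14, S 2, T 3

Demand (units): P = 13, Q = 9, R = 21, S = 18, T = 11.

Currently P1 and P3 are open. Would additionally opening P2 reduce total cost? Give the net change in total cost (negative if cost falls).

Current service cost with {P1, P3}: 409.
Adding P2: each restaurant re-picks its cheapest; new service cost 304, saving 105.
Extra fixed cost: 62. Net change = 62 − 105 = -43.
(Totals: 541 → 498.)

Yes — net change −43 (cost falls by 43).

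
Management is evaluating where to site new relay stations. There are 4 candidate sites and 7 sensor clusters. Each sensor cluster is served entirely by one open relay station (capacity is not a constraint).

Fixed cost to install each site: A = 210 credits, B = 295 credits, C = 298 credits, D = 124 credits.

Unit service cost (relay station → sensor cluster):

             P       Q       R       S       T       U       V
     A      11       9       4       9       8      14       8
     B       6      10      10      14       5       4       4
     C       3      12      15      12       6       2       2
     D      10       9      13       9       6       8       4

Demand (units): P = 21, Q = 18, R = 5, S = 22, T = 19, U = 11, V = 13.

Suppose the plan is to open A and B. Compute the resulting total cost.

Total cost: 1202

Each sensor cluster is assigned to its cheapest site among the open ones.
{A, B}: P→B 6·21=126, Q→A 9·18=162, R→A 4·5=20, S→A 9·22=198, T→B 5·19=95, U→B 4·11=44, V→B 4·13=52. Service 697; fixed 505; total 1202.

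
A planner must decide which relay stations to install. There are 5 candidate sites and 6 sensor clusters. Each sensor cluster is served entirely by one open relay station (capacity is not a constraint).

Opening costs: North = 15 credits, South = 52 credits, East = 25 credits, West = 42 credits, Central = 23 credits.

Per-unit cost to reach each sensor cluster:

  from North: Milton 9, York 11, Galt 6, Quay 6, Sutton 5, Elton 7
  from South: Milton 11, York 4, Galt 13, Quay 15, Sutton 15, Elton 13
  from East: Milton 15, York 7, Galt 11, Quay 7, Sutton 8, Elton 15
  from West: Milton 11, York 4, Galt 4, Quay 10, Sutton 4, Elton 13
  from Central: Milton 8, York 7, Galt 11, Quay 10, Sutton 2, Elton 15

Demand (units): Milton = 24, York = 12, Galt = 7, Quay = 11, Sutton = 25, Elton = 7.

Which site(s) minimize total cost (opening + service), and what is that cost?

For any fixed open set, each sensor cluster goes to its cheapest open site; total = fixed + service.
{North, West, Central}: Milton→Central 8·24=192, York→West 4·12=48, Galt→West 4·7=28, Quay→North 6·11=66, Sutton→Central 2·25=50, Elton→North 7·7=49. Service 433; fixed 80; total 513.
{North, Central}: Milton→Central 8·24=192, York→Central 7·12=84, Galt→North 6·7=42, Quay→North 6·11=66, Sutton→Central 2·25=50, Elton→North 7·7=49. Service 483; fixed 38; total 521.
{North, South, Central}: service 447 + fixed 90 = 537
{North, South, East, West, Central}: service 433 + fixed 157 = 590
No other subset beats 513.

Open North, West and Central; minimum total cost 513.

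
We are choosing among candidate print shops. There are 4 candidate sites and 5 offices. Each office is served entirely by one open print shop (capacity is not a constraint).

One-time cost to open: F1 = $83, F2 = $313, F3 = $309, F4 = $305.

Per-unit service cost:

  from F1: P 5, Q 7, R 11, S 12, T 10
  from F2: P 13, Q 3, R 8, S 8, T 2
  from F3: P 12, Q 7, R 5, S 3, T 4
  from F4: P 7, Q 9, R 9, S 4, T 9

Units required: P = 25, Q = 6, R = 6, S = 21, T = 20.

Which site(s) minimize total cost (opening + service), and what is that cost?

Open F1 and F3; minimum total cost 732.

For any fixed open set, each office goes to its cheapest open site; total = fixed + service.
{F1, F3}: P→F1 5·25=125, Q→F1 7·6=42, R→F3 5·6=30, S→F3 3·21=63, T→F3 4·20=80. Service 340; fixed 392; total 732.
{F1}: P→F1 5·25=125, Q→F1 7·6=42, R→F1 11·6=66, S→F1 12·21=252, T→F1 10·20=200. Service 685; fixed 83; total 768.
{F1, F2}: P→F1 5·25=125, Q→F2 3·6=18, R→F2 8·6=48, S→F2 8·21=168, T→F2 2·20=40. Service 399; fixed 396; total 795.
{F1, F2, F3, F4}: service 276 + fixed 1010 = 1286
No other subset beats 732.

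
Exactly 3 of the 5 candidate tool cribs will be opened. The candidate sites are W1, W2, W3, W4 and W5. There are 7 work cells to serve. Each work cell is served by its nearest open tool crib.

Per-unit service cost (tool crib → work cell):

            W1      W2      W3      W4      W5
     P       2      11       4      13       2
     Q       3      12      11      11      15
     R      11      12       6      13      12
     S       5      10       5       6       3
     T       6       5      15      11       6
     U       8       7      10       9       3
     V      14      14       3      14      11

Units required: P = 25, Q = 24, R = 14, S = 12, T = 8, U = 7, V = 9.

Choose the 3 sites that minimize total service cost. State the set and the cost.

Choose W1, W3 and W5; total service cost 338.

With exactly 3 open, each work cell uses its cheapest among the chosen.
{W1, W3, W5}: P→W1 2·25=50, Q→W1 3·24=72, R→W3 6·14=84, S→W5 3·12=36, T→W1 6·8=48, U→W5 3·7=21, V→W3 3·9=27. Service cost 338.
{W1, W2, W3}: service cost 382
{W1, W3, W4}: service cost 397
Among all 10 size-3 choices, {W1, W3, W5} is lowest.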